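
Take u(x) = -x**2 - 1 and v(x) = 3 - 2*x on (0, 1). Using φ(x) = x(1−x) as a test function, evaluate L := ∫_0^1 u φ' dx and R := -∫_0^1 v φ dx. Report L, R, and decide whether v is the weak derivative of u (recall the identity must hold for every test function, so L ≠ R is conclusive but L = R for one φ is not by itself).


LHS = 1/6, RHS = -1/3. No, v is not the weak derivative of u.

u(x) = -x**2 - 1, classical derivative u'(x) = -2*x.
φ(x) = x(1−x), so φ'(x) = 1 - 2*x.
Note φ(0) = φ(1) = 0, so the boundary term u·φ vanishes.
LHS = ∫_0^1 u(x) φ'(x) dx = ∫_0^1 (2*x^3 - x^2 + 2*x - 1) dx. Term by term:
  ∫_0^1 2*x^3 dx = 1/2;  ∫_0^1 -x^2 dx = -1/3;  ∫_0^1 2*x dx = 1;
  ∫_0^1 -1 dx = -1.
Sum: 1/2 − 1/3 + 1 − 1 = 1/6.
So LHS = 1/6.
∫_0^1 v(x) φ(x) dx = ∫_0^1 (2*x^3 - 5*x^2 + 3*x) dx. Term by term:
  ∫_0^1 2*x^3 dx = 1/2;  ∫_0^1 -5*x^2 dx = -5/3;  ∫_0^1 3*x dx = 3/2.
Sum: 1/2 − 5/3 + 3/2 = 1/3.
So RHS = -∫_0^1 v(x) φ(x) dx = -1/3.
LHS − RHS = 1/2 ≠ 0, so the identity fails.
(For a valid weak derivative the identity must hold for EVERY test function, in particular this one. The failure shows v is NOT the weak derivative of u.)
Correct weak derivative would be u'(x) = -2*x.


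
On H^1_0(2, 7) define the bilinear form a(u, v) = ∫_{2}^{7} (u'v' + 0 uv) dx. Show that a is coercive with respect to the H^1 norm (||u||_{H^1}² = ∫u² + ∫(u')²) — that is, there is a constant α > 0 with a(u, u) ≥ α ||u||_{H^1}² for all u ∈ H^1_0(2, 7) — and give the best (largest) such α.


α = π^2/(π^2 + 25)

Coercivity of a(·,·) on H^1_0(2, 7) means a(u, u) ≥ α ||u||_{H^1}² for every u ∈ H^1_0.
The interval has length L = 5, and Poincaré/coercivity depend only on L. Here a(u, u) = ∫(u')² + (0)·∫u².
Here c = 0, so a(u,u) = ∫(u')² alone. The condition a(u,u) ≥ α||u||_{H^1}² reads (1−α)∫(u')² ≥ (α−c)∫u². Any admissible α is ≤ 1 (rapidly oscillating u have ∫u²/∫(u')² → 0), and α = 1 would force 0 ≥ (1−c)∫u², impossible since c < 1; so 1−α > 0. By the sharp Poincaré inequality on H^1_0 of an interval of length L, ∫(u')² ≥ (π/L)²∫u² with equality for the first sine mode sin(π(x−x₀)/L) (x₀ the left endpoint), so the inequality holds for all u iff (1−α)(π/L)² ≥ α − c, i.e. α ≤ ((π/L)² + c)/((π/L)² + 1) = (1 + c(L/π)²)/(1 + (L/π)²). (Direct route, valid since c ≤ 0: Poincaré gives c∫u² ≥ c(L/π)²∫(u')², so a(u,u) ≥ (1 + c(L/π)²)∫(u')², while ||u||_{H^1}² ≤ (1 + (L/π)²)∫(u')²; dividing yields the same α.) With (π/L)² = π^2/25 and c = 0, the largest admissible constant is α = ((π/L)² + c)/((π/L)² + 1).
Simplifying, α = π^2/(π^2 + 25).


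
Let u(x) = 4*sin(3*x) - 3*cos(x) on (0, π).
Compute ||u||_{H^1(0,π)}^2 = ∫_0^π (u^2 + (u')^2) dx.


||u||_{H^1(0,π)}^2 = 89*π

u'(x) = 3*sin(x) + 12*cos(3*x).
Expand u² and (u')² and integrate term by term on (0, π), using: for integers n ≥ 1, ∫_0^π sin²(nx) dx = ∫_0^π cos²(nx) dx = π/2; for n ≠ n', ∫_0^π sin(nx)sin(n'x) dx = ∫_0^π cos(nx)cos(n'x) dx = 0; and by product-to-sum, ∫_0^π sin(nx)cos(n'x) dx = ½∫_0^π [sin((n+n')x) + sin((n−n')x)] dx, which is 0 when n+n' is even and 2n/(n²−n'²) when n+n' is odd (it need not vanish on (0, π)).
  u² squared terms: (-3)²·∫cos(x)² dx = 9·π/2 = 9*π/2;  (4)²·∫sin(3x)² dx = 16·π/2 = 8*π.
  u² cross terms: 2·(-3)·(4)·∫cos(x)·sin(3x) dx = -24·(0) = 0.
  So ∫_0^π u² dx = 9*π/2 + 8*π + 0 = 25*π/2.
  (u')² squared terms: (3)²·∫sin(x)² dx = 9·π/2 = 9*π/2;  (12)²·∫cos(3x)² dx = 144·π/2 = 72*π.
  (u')² cross terms: 2·(3)·(12)·∫sin(x)·cos(3x) dx = 72·(0) = 0.
  So ∫_0^π (u')² dx = 9*π/2 + 72*π + 0 = 153*π/2.
||u||_{H^1}^2 = (25*π/2) + (153*π/2) = 89*π.


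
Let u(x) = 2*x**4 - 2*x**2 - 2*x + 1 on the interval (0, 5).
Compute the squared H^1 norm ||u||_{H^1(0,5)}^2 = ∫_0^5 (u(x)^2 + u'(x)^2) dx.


||u||_{H^1}^2 = 12908825/9

The H^1 norm (squared) on an interval (0, L) is
  ||u||_{H^1}^2 = ∫_0^L u(x)^2 dx + ∫_0^L u'(x)^2 dx.
Compute u'(x) = 8*x**3 - 4*x - 2.
Then u(x)^2 = 4*x**8 - 8*x**6 - 8*x**5 + 8*x**4 + 8*x**3 - 4*x + 1 and u'(x)^2 = 64*x**6 - 64*x**4 - 32*x**3 + 16*x**2 + 16*x + 4.
Integrate each monomial from 0 to 5 using ∫_0^5 c·x^n dx = c·5^(n+1)/(n+1):
  ∫_0^5 u(x)^2 dx = ∫_0^5 (4*x^8 - 8*x^6 - 8*x^5 + 8*x^4 + 8*x^3 - 4*x + 1) dx. Term by term:
    ∫_0^5 4*x^8 dx = 7812500/9;  ∫_0^5 -8*x^6 dx = -625000/7;  ∫_0^5 -8*x^5 dx = -62500/3;
    ∫_0^5 8*x^4 dx = 5000;  ∫_0^5 8*x^3 dx = 1250;  ∫_0^5 -4*x dx = -50;
    ∫_0^5 1 dx = 5.
  Sum: 7812500/9 − 625000/7 − 62500/3 + 5000 + 1250 − 50 + 5 = 48140915/63.
  ∫_0^5 u'(x)^2 dx = ∫_0^5 (64*x^6 - 64*x^4 - 32*x^3 + 16*x^2 + 16*x + 4) dx. Term by term:
    ∫_0^5 64*x^6 dx = 5000000/7;  ∫_0^5 -64*x^4 dx = -40000;  ∫_0^5 -32*x^3 dx = -5000;
    ∫_0^5 16*x^2 dx = 2000/3;  ∫_0^5 16*x dx = 200;  ∫_0^5 4 dx = 20.
  Sum: 5000000/7 − 40000 − 5000 + 2000/3 + 200 + 20 = 14073620/21.
Adding: ||u||_{H^1}^2 = 48140915/63 + 14073620/21 = 12908825/9.


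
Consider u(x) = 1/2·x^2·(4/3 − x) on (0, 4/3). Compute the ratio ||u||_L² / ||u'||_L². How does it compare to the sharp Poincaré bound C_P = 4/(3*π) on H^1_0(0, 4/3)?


||u||_L² / ||u'||_L² = 2*sqrt(14)/21 < C_P = 4/(3*π).

u(x) = 1/2·x^2·(4/3 − x), so u'(x) = x*(8 - 9*x)/6.
u(x) = 1/2·x^2·(4/3 − x) vanishes at x = 0 and x = 4/3, so u ∈ H^1_0(0, 4/3). Differentiate via the product rule and integrate the resulting polynomials term by term.
  ∫_0^4/3 u² dx = ∫_0^4/3 (x^6/4 - 2*x^5/3 + 4*x^4/9) dx. Term by term:
    ∫_0^4/3 x^6/4 dx = 4096/15309;  ∫_0^4/3 -2*x^5/3 dx = -4096/6561;  ∫_0^4/3 4*x^4/9 dx = 4096/10935.
  Sum: 4096/15309 − 4096/6561 + 4096/10935 = 4096/229635.
  ∫_0^4/3 (u')² dx = ∫_0^4/3 (9*x^4/4 - 4*x^3 + 16*x^2/9) dx. Term by term:
    ∫_0^4/3 9*x^4/4 dx = 256/135;  ∫_0^4/3 -4*x^3 dx = -256/81;  ∫_0^4/3 16*x^2/9 dx = 1024/729.
  Sum: 256/135 − 256/81 + 1024/729 = 512/3645.
∫_0^4/3 u² dx = 4096/229635, so ||u||_L² = 64*sqrt(35)/2835.
∫_0^4/3 (u')² dx = 512/3645, so ||u'||_L² = 16*sqrt(10)/135.
Ratio ||u||_L² / ||u'||_L² = 2*sqrt(14)/21.
Sharp Poincaré constant on H^1_0(0, 4/3) is C_P = L/π = 4/(3*π), achieved by sin(3*π/4·x).
A polynomial bump cannot attain the sharp Poincaré constant (only the first sine eigenfunction does), so the ratio is strictly less than C_P, consistent with ||u||_L² ≤ C_P ||u'||_L².


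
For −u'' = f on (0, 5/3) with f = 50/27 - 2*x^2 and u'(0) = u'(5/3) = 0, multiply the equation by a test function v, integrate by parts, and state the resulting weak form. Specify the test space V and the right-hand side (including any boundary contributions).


V = H^1(0, 5/3) (no boundary constraint on v; u is determined up to an additive constant); weak form: ∫_0^5/3 u'v' dx = ∫_0^5/3 (50/27 - 2*x^2) v dx for all v ∈ V.

Multiply both sides by a test function v and integrate from 0 to 5/3:
  ∫_0^5/3 −u''(x) v(x) dx = ∫_0^5/3 f(x) v(x) dx.
Integrate the LHS by parts once:
  ∫_0^5/3 −u'' v dx = −[u'(x) v(x)]_0^5/3 + ∫_0^5/3 u'(x) v'(x) dx.
Thus ∫_0^5/3 u'(x) v'(x) dx = ∫_0^5/3 f(x) v(x) dx + [u'(x) v(x)]_0^5/3.
Choose V so that boundary terms are either known or forced to vanish.
u has homogeneous Neumann: u'(0) = u'(5/3) = 0. So [u' v]_0^5/3 = 0·v(5/3) − 0·v(0) = 0 for any v; take V = H^1(0, 5/3).
Weak formulation: find u (satisfying any essential BC) such that ∫_0^5/3 u'(x) v'(x) dx = ∫_0^5/3 f v dx for all v ∈ V (homogeneous Neumann, so boundary terms vanish).
Substituting f(x) = 50/27 - 2*x^2, the right-hand side is ∫_0^5/3 (50/27 - 2*x^2) v dx.
Compatibility check (pure Neumann): taking v ≡ 1 ∈ V gives 0 = ∫_0^5/3 f dx + (0) − (0), i.e. ∫_0^5/3 f dx must equal u'(0) − u'(5/3) = 0. Indeed ∫_0^5/3 (50/27 - 2*x^2) dx = 0, so the data are compatible. The solution is then unique only up to an additive constant (fix it e.g. by requiring ∫_0^5/3 u dx = 0).


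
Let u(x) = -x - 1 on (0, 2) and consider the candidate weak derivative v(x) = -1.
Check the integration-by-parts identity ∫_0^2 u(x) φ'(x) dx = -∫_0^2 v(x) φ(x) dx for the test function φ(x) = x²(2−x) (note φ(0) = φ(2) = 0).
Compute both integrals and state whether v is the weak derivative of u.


LHS = 4/3, RHS = 4/3. Yes, v = u' weakly.

u(x) = -x - 1, classical derivative u'(x) = -1.
φ(x) = x²(2−x), so φ'(x) = x*(4 - 3*x).
Note φ(0) = φ(2) = 0, so the boundary term u·φ vanishes.
LHS = ∫_0^2 u(x) φ'(x) dx = ∫_0^2 (3*x^3 - x^2 - 4*x) dx. Term by term:
  ∫_0^2 3*x^3 dx = 12;  ∫_0^2 -x^2 dx = -8/3;  ∫_0^2 -4*x dx = -8.
Sum: 12 − 8/3 − 8 = 4/3.
So LHS = 4/3.
∫_0^2 v(x) φ(x) dx = ∫_0^2 (x^3 - 2*x^2) dx. Term by term:
  ∫_0^2 x^3 dx = 4;  ∫_0^2 -2*x^2 dx = -16/3.
Sum: 4 − 16/3 = -4/3.
So RHS = -∫_0^2 v(x) φ(x) dx = 4/3.
LHS = RHS, so the identity holds for this test φ.
Moreover u is smooth here and v(x) = u'(x) = -1 pointwise, so the identity holds for every test function. Hence v is the weak derivative of u.


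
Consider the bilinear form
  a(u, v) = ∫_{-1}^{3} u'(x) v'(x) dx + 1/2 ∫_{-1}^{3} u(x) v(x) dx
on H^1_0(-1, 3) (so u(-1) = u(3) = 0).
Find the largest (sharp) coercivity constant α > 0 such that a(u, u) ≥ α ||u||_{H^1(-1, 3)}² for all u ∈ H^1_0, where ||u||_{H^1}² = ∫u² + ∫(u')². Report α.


α = (8 + π^2)/(π^2 + 16)

Coercivity of a(·,·) on H^1_0(-1, 3) means a(u, u) ≥ α ||u||_{H^1}² for every u ∈ H^1_0.
The interval has length L = 4, and Poincaré/coercivity depend only on L. Here a(u, u) = ∫(u')² + (1/2)·∫u².
Here 0 < c = 1/2 < 1. The condition a(u,u) ≥ α||u||_{H^1}² reads (1−α)∫(u')² ≥ (α−c)∫u². Any admissible α is ≤ 1 (rapidly oscillating u have ∫u²/∫(u')² → 0), and α = 1 would force 0 ≥ (1−c)∫u², impossible since c < 1; so 1−α > 0. By the sharp Poincaré inequality on H^1_0 of an interval of length L, ∫(u')² ≥ (π/L)²∫u² with equality for the first sine mode sin(π(x−x₀)/L) (x₀ the left endpoint), so the inequality holds for all u iff (1−α)(π/L)² ≥ α − c, i.e. α ≤ ((π/L)² + c)/((π/L)² + 1) = (1 + c(L/π)²)/(1 + (L/π)²). With (π/L)² = π^2/16 and c = 1/2, the largest admissible constant is α = ((π/L)² + c)/((π/L)² + 1).
Simplifying, α = (8 + π^2)/(π^2 + 16).


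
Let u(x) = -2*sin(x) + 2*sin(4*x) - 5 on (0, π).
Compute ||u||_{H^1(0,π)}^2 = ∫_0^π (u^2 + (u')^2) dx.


||u||_{H^1(0,π)}^2 = 40 + 63*π

u'(x) = -2*cos(x) + 8*cos(4*x).
Expand u² and (u')² and integrate term by term on (0, π), using: for integers n ≥ 1, ∫_0^π sin²(nx) dx = ∫_0^π cos²(nx) dx = π/2; for n ≠ n', ∫_0^π sin(nx)sin(n'x) dx = ∫_0^π cos(nx)cos(n'x) dx = 0; and by product-to-sum, ∫_0^π sin(nx)cos(n'x) dx = ½∫_0^π [sin((n+n')x) + sin((n−n')x)] dx, which is 0 when n+n' is even and 2n/(n²−n'²) when n+n' is odd (it need not vanish on (0, π)). For the constant mode: ∫_0^π 1 dx = π, ∫_0^π cos(nx) dx = 0, ∫_0^π sin(nx) dx = (1−(−1)^n)/n.
  u² squared terms: (-5)²·∫1 dx = 25·π = 25*π;  (-2)²·∫sin(x)² dx = 4·π/2 = 2*π;  (2)²·∫sin(4x)² dx = 4·π/2 = 2*π.
  u² cross terms: 2·(-5)·(-2)·∫1·sin(x) dx = 20·(2) = 40;  2·(-5)·(2)·∫1·sin(4x) dx = -20·(0) = 0;  2·(-2)·(2)·∫sin(x)·sin(4x) dx = -8·(0) = 0.
  So ∫_0^π u² dx = 25*π + 2*π + 2*π + 40 + 0 + 0 = 40 + 29*π.
  (u')² squared terms: (-2)²·∫cos(x)² dx = 4·π/2 = 2*π;  (8)²·∫cos(4x)² dx = 64·π/2 = 32*π.
  (u')² cross terms: 2·(-2)·(8)·∫cos(x)·cos(4x) dx = -32·(0) = 0.
  So ∫_0^π (u')² dx = 2*π + 32*π + 0 = 34*π.
||u||_{H^1}^2 = (40 + 29*π) + (34*π) = 40 + 63*π.


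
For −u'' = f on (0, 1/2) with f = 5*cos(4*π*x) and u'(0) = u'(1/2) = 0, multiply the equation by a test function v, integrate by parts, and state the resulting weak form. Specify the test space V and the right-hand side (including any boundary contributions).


V = H^1(0, 1/2) (no boundary constraint on v; u is determined up to an additive constant); weak form: ∫_0^1/2 u'v' dx = ∫_0^1/2 (5*cos(4*π*x)) v dx for all v ∈ V.

Multiply both sides by a test function v and integrate from 0 to 1/2:
  ∫_0^1/2 −u''(x) v(x) dx = ∫_0^1/2 f(x) v(x) dx.
Integrate the LHS by parts once:
  ∫_0^1/2 −u'' v dx = −[u'(x) v(x)]_0^1/2 + ∫_0^1/2 u'(x) v'(x) dx.
Thus ∫_0^1/2 u'(x) v'(x) dx = ∫_0^1/2 f(x) v(x) dx + [u'(x) v(x)]_0^1/2.
Choose V so that boundary terms are either known or forced to vanish.
u has homogeneous Neumann: u'(0) = u'(1/2) = 0. So [u' v]_0^1/2 = 0·v(1/2) − 0·v(0) = 0 for any v; take V = H^1(0, 1/2).
Weak formulation: find u (satisfying any essential BC) such that ∫_0^1/2 u'(x) v'(x) dx = ∫_0^1/2 f v dx for all v ∈ V (homogeneous Neumann, so boundary terms vanish).
Substituting f(x) = 5*cos(4*π*x), the right-hand side is ∫_0^1/2 (5*cos(4*π*x)) v dx.
Compatibility check (pure Neumann): taking v ≡ 1 ∈ V gives 0 = ∫_0^1/2 f dx + (0) − (0), i.e. ∫_0^1/2 f dx must equal u'(0) − u'(1/2) = 0. Indeed ∫_0^1/2 (5*cos(4*π*x)) dx = 0, so the data are compatible. The solution is then unique only up to an additive constant (fix it e.g. by requiring ∫_0^1/2 u dx = 0).


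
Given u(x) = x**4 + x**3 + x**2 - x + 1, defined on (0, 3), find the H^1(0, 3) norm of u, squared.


||u||_{H^1}^2 = 1961679/140

The H^1 norm (squared) on an interval (0, L) is
  ||u||_{H^1}^2 = ∫_0^L u(x)^2 dx + ∫_0^L u'(x)^2 dx.
Compute u'(x) = 4*x**3 + 3*x**2 + 2*x - 1.
Then u(x)^2 = x**8 + 2*x**7 + 3*x**6 + x**4 + 3*x**2 - 2*x + 1 and u'(x)^2 = 16*x**6 + 24*x**5 + 25*x**4 + 4*x**3 - 2*x**2 - 4*x + 1.
Integrate each monomial from 0 to 3 using ∫_0^3 c·x^n dx = c·3^(n+1)/(n+1):
  ∫_0^3 u(x)^2 dx = ∫_0^3 (x^8 + 2*x^7 + 3*x^6 + x^4 + 3*x^2 - 2*x + 1) dx. Term by term:
    ∫_0^3 x^8 dx = 2187;  ∫_0^3 2*x^7 dx = 6561/4;  ∫_0^3 3*x^6 dx = 6561/7;
    ∫_0^3 x^4 dx = 243/5;  ∫_0^3 3*x^2 dx = 27;  ∫_0^3 -2*x dx = -9;
    ∫_0^3 1 dx = 3.
  Sum: 2187 + 6561/4 + 6561/7 + 243/5 + 27 − 9 + 3 = 676779/140.
  ∫_0^3 u'(x)^2 dx = ∫_0^3 (16*x^6 + 24*x^5 + 25*x^4 + 4*x^3 - 2*x^2 - 4*x + 1) dx. Term by term:
    ∫_0^3 16*x^6 dx = 34992/7;  ∫_0^3 24*x^5 dx = 2916;  ∫_0^3 25*x^4 dx = 1215;
    ∫_0^3 4*x^3 dx = 81;  ∫_0^3 -2*x^2 dx = -18;  ∫_0^3 -4*x dx = -18;
    ∫_0^3 1 dx = 3.
  Sum: 34992/7 + 2916 + 1215 + 81 − 18 − 18 + 3 = 64245/7.
Adding: ||u||_{H^1}^2 = 676779/140 + 64245/7 = 1961679/140.


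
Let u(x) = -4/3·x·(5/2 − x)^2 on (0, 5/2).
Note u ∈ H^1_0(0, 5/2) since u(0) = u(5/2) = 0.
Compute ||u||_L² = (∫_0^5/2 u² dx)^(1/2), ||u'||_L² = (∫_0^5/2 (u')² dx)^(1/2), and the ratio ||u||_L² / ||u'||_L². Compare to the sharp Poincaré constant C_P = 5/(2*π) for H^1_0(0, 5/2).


||u||_L² / ||u'||_L² = 5*sqrt(14)/28 < C_P = 5/(2*π).

u(x) = -4/3·x·(5/2 − x)^2, so u'(x) = -4*x^2 + 40*x/3 - 25/3.
u(x) = -4/3·x·(5/2 − x)^2 vanishes at x = 0 and x = 5/2, so u ∈ H^1_0(0, 5/2). Differentiate via the product rule and integrate the resulting polynomials term by term.
  ∫_0^5/2 u² dx = ∫_0^5/2 (16*x^6/9 - 160*x^5/9 + 200*x^4/3 - 1000*x^3/9 + 625*x^2/9) dx. Term by term:
    ∫_0^5/2 16*x^6/9 dx = 78125/504;  ∫_0^5/2 -160*x^5/9 dx = -78125/108;  ∫_0^5/2 200*x^4/3 dx = 15625/12;
    ∫_0^5/2 -1000*x^3/9 dx = -78125/72;  ∫_0^5/2 625*x^2/9 dx = 78125/216.
  Sum: 78125/504 − 78125/108 + 15625/12 − 78125/72 + 78125/216 = 15625/1512.
  ∫_0^5/2 (u')² dx = ∫_0^5/2 (16*x^4 - 320*x^3/3 + 2200*x^2/9 - 2000*x/9 + 625/9) dx. Term by term:
    ∫_0^5/2 16*x^4 dx = 625/2;  ∫_0^5/2 -320*x^3/3 dx = -3125/3;  ∫_0^5/2 2200*x^2/9 dx = 34375/27;
    ∫_0^5/2 -2000*x/9 dx = -6250/9;  ∫_0^5/2 625/9 dx = 3125/18.
  Sum: 625/2 − 3125/3 + 34375/27 − 6250/9 + 3125/18 = 625/27.
∫_0^5/2 u² dx = 15625/1512, so ||u||_L² = 125*sqrt(42)/252.
∫_0^5/2 (u')² dx = 625/27, so ||u'||_L² = 25*sqrt(3)/9.
Ratio ||u||_L² / ||u'||_L² = 5*sqrt(14)/28.
Sharp Poincaré constant on H^1_0(0, 5/2) is C_P = L/π = 5/(2*π), achieved by sin(2*π/5·x).
A polynomial bump cannot attain the sharp Poincaré constant (only the first sine eigenfunction does), so the ratio is strictly less than C_P, consistent with ||u||_L² ≤ C_P ||u'||_L².


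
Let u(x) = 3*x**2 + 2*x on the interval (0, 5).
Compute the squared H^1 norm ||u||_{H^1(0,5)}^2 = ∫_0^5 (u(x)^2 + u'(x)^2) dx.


||u||_{H^1}^2 = 28460/3

The H^1 norm (squared) on an interval (0, L) is
  ||u||_{H^1}^2 = ∫_0^L u(x)^2 dx + ∫_0^L u'(x)^2 dx.
Compute u'(x) = 6*x + 2.
Then u(x)^2 = 9*x**4 + 12*x**3 + 4*x**2 and u'(x)^2 = 36*x**2 + 24*x + 4.
Integrate each monomial from 0 to 5 using ∫_0^5 c·x^n dx = c·5^(n+1)/(n+1):
  ∫_0^5 u(x)^2 dx = ∫_0^5 (9*x^4 + 12*x^3 + 4*x^2) dx. Term by term:
    ∫_0^5 9*x^4 dx = 5625;  ∫_0^5 12*x^3 dx = 1875;  ∫_0^5 4*x^2 dx = 500/3.
  Sum: 5625 + 1875 + 500/3 = 23000/3.
  ∫_0^5 u'(x)^2 dx = ∫_0^5 (36*x^2 + 24*x + 4) dx. Term by term:
    ∫_0^5 36*x^2 dx = 1500;  ∫_0^5 24*x dx = 300;  ∫_0^5 4 dx = 20.
  Sum: 1500 + 300 + 20 = 1820.
Adding: ||u||_{H^1}^2 = 23000/3 + 1820 = 28460/3.


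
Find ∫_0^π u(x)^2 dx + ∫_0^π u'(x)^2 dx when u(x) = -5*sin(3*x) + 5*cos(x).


||u||_{H^1(0,π)}^2 = 150*π

u'(x) = -5*sin(x) - 15*cos(3*x).
Expand u² and (u')² and integrate term by term on (0, π), using: for integers n ≥ 1, ∫_0^π sin²(nx) dx = ∫_0^π cos²(nx) dx = π/2; for n ≠ n', ∫_0^π sin(nx)sin(n'x) dx = ∫_0^π cos(nx)cos(n'x) dx = 0; and by product-to-sum, ∫_0^π sin(nx)cos(n'x) dx = ½∫_0^π [sin((n+n')x) + sin((n−n')x)] dx, which is 0 when n+n' is even and 2n/(n²−n'²) when n+n' is odd (it need not vanish on (0, π)).
  u² squared terms: (-5)²·∫sin(3x)² dx = 25·π/2 = 25*π/2;  (5)²·∫cos(x)² dx = 25·π/2 = 25*π/2.
  u² cross terms: 2·(-5)·(5)·∫sin(3x)·cos(x) dx = -50·(0) = 0.
  So ∫_0^π u² dx = 25*π/2 + 25*π/2 + 0 = 25*π.
  (u')² squared terms: (-15)²·∫cos(3x)² dx = 225·π/2 = 225*π/2;  (-5)²·∫sin(x)² dx = 25·π/2 = 25*π/2.
  (u')² cross terms: 2·(-15)·(-5)·∫cos(3x)·sin(x) dx = 150·(0) = 0.
  So ∫_0^π (u')² dx = 225*π/2 + 25*π/2 + 0 = 125*π.
||u||_{H^1}^2 = (25*π) + (125*π) = 150*π.


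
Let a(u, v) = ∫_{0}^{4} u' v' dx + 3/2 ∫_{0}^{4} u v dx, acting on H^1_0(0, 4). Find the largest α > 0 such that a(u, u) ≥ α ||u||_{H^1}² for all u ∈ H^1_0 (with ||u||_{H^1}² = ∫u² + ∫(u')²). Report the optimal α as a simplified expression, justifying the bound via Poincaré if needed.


α = 1

Coercivity of a(·,·) on H^1_0(0, 4) means a(u, u) ≥ α ||u||_{H^1}² for every u ∈ H^1_0.
The interval has length L = 4, and Poincaré/coercivity depend only on L. Here a(u, u) = ∫(u')² + (3/2)·∫u².
Here c = 3/2 ≥ 1, so a(u,u) = ∫(u')² + c∫u² ≥ ∫(u')² + ∫u² = ||u||_{H^1}², i.e. α = 1 works. No larger α is possible: a(u,u) ≥ α||u||_{H^1}² means (1−α)∫(u')² ≥ (α−c)∫u², and for the modes u_n = sin(nπ(x−x₀)/L) (x₀ the left endpoint) one has ∫u_n²/∫(u_n')² = (L/(nπ))² → 0, so a(u_n,u_n)/||u_n||_{H^1}² → 1. Hence the optimal constant is α = 1.
Therefore α = 1.


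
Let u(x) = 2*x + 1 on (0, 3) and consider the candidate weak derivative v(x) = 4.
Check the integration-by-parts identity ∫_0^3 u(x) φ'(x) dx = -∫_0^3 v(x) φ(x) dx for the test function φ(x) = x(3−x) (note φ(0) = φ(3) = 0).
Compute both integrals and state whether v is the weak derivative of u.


LHS = -9, RHS = -18. No, v is not the weak derivative of u.

u(x) = 2*x + 1, classical derivative u'(x) = 2.
φ(x) = x(3−x), so φ'(x) = 3 - 2*x.
Note φ(0) = φ(3) = 0, so the boundary term u·φ vanishes.
LHS = ∫_0^3 u(x) φ'(x) dx = ∫_0^3 (-4*x^2 + 4*x + 3) dx. Term by term:
  ∫_0^3 -4*x^2 dx = -36;  ∫_0^3 4*x dx = 18;  ∫_0^3 3 dx = 9.
Sum: -36 + 18 + 9 = -9.
So LHS = -9.
∫_0^3 v(x) φ(x) dx = ∫_0^3 (-4*x^2 + 12*x) dx. Term by term:
  ∫_0^3 -4*x^2 dx = -36;  ∫_0^3 12*x dx = 54.
Sum: -36 + 54 = 18.
So RHS = -∫_0^3 v(x) φ(x) dx = -18.
LHS − RHS = 9 ≠ 0, so the identity fails.
(For a valid weak derivative the identity must hold for EVERY test function, in particular this one. The failure shows v is NOT the weak derivative of u.)
Correct weak derivative would be u'(x) = 2.


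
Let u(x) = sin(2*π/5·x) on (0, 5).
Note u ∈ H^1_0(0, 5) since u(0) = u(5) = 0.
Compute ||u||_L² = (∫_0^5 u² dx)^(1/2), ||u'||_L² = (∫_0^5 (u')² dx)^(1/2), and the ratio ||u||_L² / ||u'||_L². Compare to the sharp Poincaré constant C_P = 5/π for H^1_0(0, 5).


||u||_L² / ||u'||_L² = 5/(2*π) < C_P = 5/π.

u(x) = sin(2*π/5·x), so u'(x) = 2*π*cos(2*π*x/5)/5.
Writing u(x) = A·sin(kπx/L) with A = 1 and k = 2, use ∫_0^L sin²(kπx/L) dx = L/2 and ∫_0^L cos²(kπx/L) dx = L/2.
u² = 1·sin²(2*π/5·x) and (u')² = 4*π^2/25·cos²(2*π/5·x), and each of sin², cos² integrates to L/2 = 5/2 over (0, 5).
∫_0^5 u² dx = 5/2, so ||u||_L² = sqrt(10)/2.
∫_0^5 (u')² dx = 2*π^2/5, so ||u'||_L² = sqrt(10)*π/5.
Ratio ||u||_L² / ||u'||_L² = 5/(2*π).
Sharp Poincaré constant on H^1_0(0, 5) is C_P = L/π = 5/π, achieved by sin(π/5·x).
This is the k = 2 harmonic; the ratio L/(kπ) is strictly less than C_P = L/π, consistent with the sharp inequality ||u||_L² ≤ C_P ||u'||_L².


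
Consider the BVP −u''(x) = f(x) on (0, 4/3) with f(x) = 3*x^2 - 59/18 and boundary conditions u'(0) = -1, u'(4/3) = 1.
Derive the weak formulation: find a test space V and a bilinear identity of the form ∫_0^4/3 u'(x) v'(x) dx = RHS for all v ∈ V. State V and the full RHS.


V = H^1(0, 4/3) (v unrestricted at boundary; u is determined up to an additive constant); weak form: ∫_0^4/3 u'v' dx = ∫_0^4/3 (3*x^2 - 59/18) v dx + v(4/3) + v(0) for all v ∈ V.

Multiply both sides by a test function v and integrate from 0 to 4/3:
  ∫_0^4/3 −u''(x) v(x) dx = ∫_0^4/3 f(x) v(x) dx.
Integrate the LHS by parts once:
  ∫_0^4/3 −u'' v dx = −[u'(x) v(x)]_0^4/3 + ∫_0^4/3 u'(x) v'(x) dx.
Thus ∫_0^4/3 u'(x) v'(x) dx = ∫_0^4/3 f(x) v(x) dx + [u'(x) v(x)]_0^4/3.
Choose V so that boundary terms are either known or forced to vanish.
u has inhomogeneous Neumann u'(0) = -1, u'(4/3) = 1. [u' v]_0^4/3 = (1)·v(4/3) − (-1)·v(0) = v(4/3) + v(0). Take V = H^1(0, 4/3); boundary term becomes part of RHS.
Weak formulation: find u (satisfying any essential BC) such that ∫_0^4/3 u'(x) v'(x) dx = ∫_0^4/3 f v dx + v(4/3) + v(0) for all v ∈ V (Neumann data are natural BCs: they enter the RHS as boundary terms).
Substituting f(x) = 3*x^2 - 59/18, the right-hand side is ∫_0^4/3 (3*x^2 - 59/18) v dx + v(4/3) + v(0).
Compatibility check (pure Neumann): taking v ≡ 1 ∈ V gives 0 = ∫_0^4/3 f dx + (1) − (-1), i.e. ∫_0^4/3 f dx must equal u'(0) − u'(4/3) = -2. Indeed ∫_0^4/3 (3*x^2 - 59/18) dx = -2, so the data are compatible. The solution is then unique only up to an additive constant (fix it e.g. by requiring ∫_0^4/3 u dx = 0).


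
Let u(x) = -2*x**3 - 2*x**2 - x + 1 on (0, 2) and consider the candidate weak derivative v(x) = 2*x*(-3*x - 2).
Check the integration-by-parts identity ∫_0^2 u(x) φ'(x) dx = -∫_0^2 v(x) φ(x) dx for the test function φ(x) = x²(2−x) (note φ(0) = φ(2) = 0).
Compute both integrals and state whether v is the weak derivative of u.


LHS = 308/15, RHS = 96/5. No, v is not the weak derivative of u.

u(x) = -2*x**3 - 2*x**2 - x + 1, classical derivative u'(x) = -6*x**2 - 4*x - 1.
φ(x) = x²(2−x), so φ'(x) = x*(4 - 3*x).
Note φ(0) = φ(2) = 0, so the boundary term u·φ vanishes.
LHS = ∫_0^2 u(x) φ'(x) dx = ∫_0^2 (6*x^5 - 2*x^4 - 5*x^3 - 7*x^2 + 4*x) dx. Term by term:
  ∫_0^2 6*x^5 dx = 64;  ∫_0^2 -2*x^4 dx = -64/5;  ∫_0^2 -5*x^3 dx = -20;
  ∫_0^2 -7*x^2 dx = -56/3;  ∫_0^2 4*x dx = 8.
Sum: 64 − 64/5 − 20 − 56/3 + 8 = 308/15.
So LHS = 308/15.
∫_0^2 v(x) φ(x) dx = ∫_0^2 (6*x^5 - 8*x^4 - 8*x^3) dx. Term by term:
  ∫_0^2 6*x^5 dx = 64;  ∫_0^2 -8*x^4 dx = -256/5;  ∫_0^2 -8*x^3 dx = -32.
Sum: 64 − 256/5 − 32 = -96/5.
So RHS = -∫_0^2 v(x) φ(x) dx = 96/5.
LHS − RHS = 4/3 ≠ 0, so the identity fails.
(For a valid weak derivative the identity must hold for EVERY test function, in particular this one. The failure shows v is NOT the weak derivative of u.)
Correct weak derivative would be u'(x) = -6*x**2 - 4*x - 1.


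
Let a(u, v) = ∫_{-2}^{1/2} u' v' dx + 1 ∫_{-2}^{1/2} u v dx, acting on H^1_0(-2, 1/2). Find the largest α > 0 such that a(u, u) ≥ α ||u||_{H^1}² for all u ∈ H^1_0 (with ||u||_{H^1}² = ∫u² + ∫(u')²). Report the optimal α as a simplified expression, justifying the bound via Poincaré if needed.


α = 1

Coercivity of a(·,·) on H^1_0(-2, 1/2) means a(u, u) ≥ α ||u||_{H^1}² for every u ∈ H^1_0.
The interval has length L = 5/2, and Poincaré/coercivity depend only on L. Here a(u, u) = ∫(u')² + (1)·∫u².
Here c = 1 ≥ 1, so a(u,u) = ∫(u')² + c∫u² ≥ ∫(u')² + ∫u² = ||u||_{H^1}², i.e. α = 1 works. No larger α is possible: a(u,u) ≥ α||u||_{H^1}² means (1−α)∫(u')² ≥ (α−c)∫u², and for the modes u_n = sin(nπ(x−x₀)/L) (x₀ the left endpoint) one has ∫u_n²/∫(u_n')² = (L/(nπ))² → 0, so a(u_n,u_n)/||u_n||_{H^1}² → 1. Hence the optimal constant is α = 1.
Therefore α = 1.


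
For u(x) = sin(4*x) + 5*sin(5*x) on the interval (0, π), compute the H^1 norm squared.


||u||_{H^1(0,π)}^2 = 667*π/2

u'(x) = 4*cos(4*x) + 25*cos(5*x).
Expand u² and (u')² and integrate term by term on (0, π), using: for integers n ≥ 1, ∫_0^π sin²(nx) dx = ∫_0^π cos²(nx) dx = π/2; for n ≠ n', ∫_0^π sin(nx)sin(n'x) dx = ∫_0^π cos(nx)cos(n'x) dx = 0; and by product-to-sum, ∫_0^π sin(nx)cos(n'x) dx = ½∫_0^π [sin((n+n')x) + sin((n−n')x)] dx, which is 0 when n+n' is even and 2n/(n²−n'²) when n+n' is odd (it need not vanish on (0, π)).
  u² squared terms: (5)²·∫sin(5x)² dx = 25·π/2 = 25*π/2;  (1)²·∫sin(4x)² dx = 1·π/2 = π/2.
  u² cross terms: 2·(5)·(1)·∫sin(5x)·sin(4x) dx = 10·(0) = 0.
  So ∫_0^π u² dx = 25*π/2 + π/2 + 0 = 13*π.
  (u')² squared terms: (4)²·∫cos(4x)² dx = 16·π/2 = 8*π;  (25)²·∫cos(5x)² dx = 625·π/2 = 625*π/2.
  (u')² cross terms: 2·(4)·(25)·∫cos(4x)·cos(5x) dx = 200·(0) = 0.
  So ∫_0^π (u')² dx = 8*π + 625*π/2 + 0 = 641*π/2.
||u||_{H^1}^2 = (13*π) + (641*π/2) = 667*π/2.


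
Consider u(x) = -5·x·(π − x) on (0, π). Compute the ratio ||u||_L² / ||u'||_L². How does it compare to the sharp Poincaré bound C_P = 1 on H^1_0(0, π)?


||u||_L² / ||u'||_L² = sqrt(10)*π/10 < C_P = 1.

u(x) = -5·x·(π − x), so u'(x) = 10*x - 5*π.
u(x) = -5·x·(π − x) vanishes at x = 0 and x = π, so u ∈ H^1_0(0, π). Differentiate via the product rule and integrate the resulting polynomials term by term.
  ∫_0^π u² dx = ∫_0^π (25*x^4 - 50*π*x^3 + 25*π^2*x^2) dx. Term by term:
    ∫_0^π 25*x^4 dx = 5*π^5;  ∫_0^π -50*π*x^3 dx = -25*π^5/2;  ∫_0^π 25*π^2*x^2 dx = 25*π^5/3.
  Sum: 5*π^5 − 25*π^5/2 + 25*π^5/3 = 5*π^5/6.
  ∫_0^π (u')² dx = ∫_0^π (100*x^2 - 100*π*x + 25*π^2) dx. Term by term:
    ∫_0^π 100*x^2 dx = 100*π^3/3;  ∫_0^π -100*π*x dx = -50*π^3;  ∫_0^π 25*π^2 dx = 25*π^3.
  Sum: 100*π^3/3 − 50*π^3 + 25*π^3 = 25*π^3/3.
∫_0^π u² dx = 5*π^5/6, so ||u||_L² = sqrt(30)*π^(5/2)/6.
∫_0^π (u')² dx = 25*π^3/3, so ||u'||_L² = 5*sqrt(3)*π^(3/2)/3.
Ratio ||u||_L² / ||u'||_L² = sqrt(10)*π/10.
Sharp Poincaré constant on H^1_0(0, π) is C_P = L/π = 1, achieved by sin(x).
A polynomial bump cannot attain the sharp Poincaré constant (only the first sine eigenfunction does), so the ratio is strictly less than C_P, consistent with ||u||_L² ≤ C_P ||u'||_L².


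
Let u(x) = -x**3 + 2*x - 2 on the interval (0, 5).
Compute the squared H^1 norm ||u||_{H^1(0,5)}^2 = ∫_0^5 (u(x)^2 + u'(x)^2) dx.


||u||_{H^1}^2 = 304865/21

The H^1 norm (squared) on an interval (0, L) is
  ||u||_{H^1}^2 = ∫_0^L u(x)^2 dx + ∫_0^L u'(x)^2 dx.
Compute u'(x) = 2 - 3*x**2.
Then u(x)^2 = x**6 - 4*x**4 + 4*x**3 + 4*x**2 - 8*x + 4 and u'(x)^2 = 9*x**4 - 12*x**2 + 4.
Integrate each monomial from 0 to 5 using ∫_0^5 c·x^n dx = c·5^(n+1)/(n+1):
  ∫_0^5 u(x)^2 dx = ∫_0^5 (x^6 - 4*x^4 + 4*x^3 + 4*x^2 - 8*x + 4) dx. Term by term:
    ∫_0^5 x^6 dx = 78125/7;  ∫_0^5 -4*x^4 dx = -2500;  ∫_0^5 4*x^3 dx = 625;
    ∫_0^5 4*x^2 dx = 500/3;  ∫_0^5 -8*x dx = -100;  ∫_0^5 4 dx = 20.
  Sum: 78125/7 − 2500 + 625 + 500/3 − 100 + 20 = 196820/21.
  ∫_0^5 u'(x)^2 dx = ∫_0^5 (9*x^4 - 12*x^2 + 4) dx. Term by term:
    ∫_0^5 9*x^4 dx = 5625;  ∫_0^5 -12*x^2 dx = -500;  ∫_0^5 4 dx = 20.
  Sum: 5625 − 500 + 20 = 5145.
Adding: ||u||_{H^1}^2 = 196820/21 + 5145 = 304865/21.


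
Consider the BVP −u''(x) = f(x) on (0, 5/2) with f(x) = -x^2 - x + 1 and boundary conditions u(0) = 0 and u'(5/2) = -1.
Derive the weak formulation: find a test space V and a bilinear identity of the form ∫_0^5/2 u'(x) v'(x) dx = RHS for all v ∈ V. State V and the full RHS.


V = {v ∈ H^1(0, 5/2) : v(0) = 0} (test functions vanish at x = 0 where u is specified); weak form: ∫_0^5/2 u'v' dx = ∫_0^5/2 (-x^2 - x + 1) v dx − v(5/2) for all v ∈ V.

Multiply both sides by a test function v and integrate from 0 to 5/2:
  ∫_0^5/2 −u''(x) v(x) dx = ∫_0^5/2 f(x) v(x) dx.
Integrate the LHS by parts once:
  ∫_0^5/2 −u'' v dx = −[u'(x) v(x)]_0^5/2 + ∫_0^5/2 u'(x) v'(x) dx.
Thus ∫_0^5/2 u'(x) v'(x) dx = ∫_0^5/2 f(x) v(x) dx + [u'(x) v(x)]_0^5/2.
Choose V so that boundary terms are either known or forced to vanish.
Mixed BC: u(0) = 0 (Dirichlet) and u'(5/2) = -1 (Neumann). Define V = {v ∈ H^1(0, 5/2) : v(0) = 0}. Then [u' v]_0^5/2 = u'(5/2)·v(5/2) − u'(0)·0 = − v(5/2).
Weak formulation: find u (satisfying any essential BC) such that ∫_0^5/2 u'(x) v'(x) dx = ∫_0^5/2 f v dx − v(5/2) for all v ∈ V (Dirichlet at 0 absorbed into V; Neumann datum at x = 5/2 contributes the boundary term).
Substituting f(x) = -x^2 - x + 1, the right-hand side is ∫_0^5/2 (-x^2 - x + 1) v dx − v(5/2).


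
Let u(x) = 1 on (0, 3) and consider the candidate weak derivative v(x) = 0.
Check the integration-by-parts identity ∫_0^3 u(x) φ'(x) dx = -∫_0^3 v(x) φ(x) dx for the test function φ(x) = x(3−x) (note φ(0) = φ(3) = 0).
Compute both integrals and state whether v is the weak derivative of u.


LHS = 0, RHS = 0. Yes, v = u' weakly.

u(x) = 1, classical derivative u'(x) = 0.
φ(x) = x(3−x), so φ'(x) = 3 - 2*x.
Note φ(0) = φ(3) = 0, so the boundary term u·φ vanishes.
LHS = ∫_0^3 u(x) φ'(x) dx = ∫_0^3 (3 - 2*x) dx. Term by term:
  ∫_0^3 -2*x dx = -9;  ∫_0^3 3 dx = 9.
Sum: -9 + 9 = 0.
So LHS = 0.
∫_0^3 v(x) φ(x) dx = ∫_0^3 (0) dx. Term by term:
  ∫_0^3 0 dx = 0.
So RHS = -∫_0^3 v(x) φ(x) dx = 0.
LHS = RHS, so the identity holds for this test φ.
Moreover u is smooth here and v(x) = u'(x) = 0 pointwise, so the identity holds for every test function. Hence v is the weak derivative of u.


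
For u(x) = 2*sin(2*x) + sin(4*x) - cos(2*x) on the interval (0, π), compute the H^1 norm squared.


||u||_{H^1(0,π)}^2 = 21*π

u'(x) = 2*sin(2*x) + 4*cos(2*x) + 4*cos(4*x).
Expand u² and (u')² and integrate term by term on (0, π), using: for integers n ≥ 1, ∫_0^π sin²(nx) dx = ∫_0^π cos²(nx) dx = π/2; for n ≠ n', ∫_0^π sin(nx)sin(n'x) dx = ∫_0^π cos(nx)cos(n'x) dx = 0; and by product-to-sum, ∫_0^π sin(nx)cos(n'x) dx = ½∫_0^π [sin((n+n')x) + sin((n−n')x)] dx, which is 0 when n+n' is even and 2n/(n²−n'²) when n+n' is odd (it need not vanish on (0, π)).
  u² squared terms: (-1)²·∫cos(2x)² dx = 1·π/2 = π/2;  (2)²·∫sin(2x)² dx = 4·π/2 = 2*π;  (1)²·∫sin(4x)² dx = 1·π/2 = π/2.
  u² cross terms: 2·(-1)·(2)·∫cos(2x)·sin(2x) dx = -4·(0) = 0;  2·(-1)·(1)·∫cos(2x)·sin(4x) dx = -2·(0) = 0;  2·(2)·(1)·∫sin(2x)·sin(4x) dx = 4·(0) = 0.
  So ∫_0^π u² dx = π/2 + 2*π + π/2 + 0 + 0 + 0 = 3*π.
  (u')² squared terms: (2)²·∫sin(2x)² dx = 4·π/2 = 2*π;  (4)²·∫cos(2x)² dx = 16·π/2 = 8*π;  (4)²·∫cos(4x)² dx = 16·π/2 = 8*π.
  (u')² cross terms: 2·(2)·(4)·∫sin(2x)·cos(2x) dx = 16·(0) = 0;  2·(2)·(4)·∫sin(2x)·cos(4x) dx = 16·(0) = 0;  2·(4)·(4)·∫cos(2x)·cos(4x) dx = 32·(0) = 0.
  So ∫_0^π (u')² dx = 2*π + 8*π + 8*π + 0 + 0 + 0 = 18*π.
||u||_{H^1}^2 = (3*π) + (18*π) = 21*π.


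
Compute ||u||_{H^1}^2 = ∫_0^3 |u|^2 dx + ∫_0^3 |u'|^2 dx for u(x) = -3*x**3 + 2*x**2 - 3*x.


||u||_{H^1}^2 = 185103/35

The H^1 norm (squared) on an interval (0, L) is
  ||u||_{H^1}^2 = ∫_0^L u(x)^2 dx + ∫_0^L u'(x)^2 dx.
Compute u'(x) = -9*x**2 + 4*x - 3.
Then u(x)^2 = 9*x**6 - 12*x**5 + 22*x**4 - 12*x**3 + 9*x**2 and u'(x)^2 = 81*x**4 - 72*x**3 + 70*x**2 - 24*x + 9.
Integrate each monomial from 0 to 3 using ∫_0^3 c·x^n dx = c·3^(n+1)/(n+1):
  ∫_0^3 u(x)^2 dx = ∫_0^3 (9*x^6 - 12*x^5 + 22*x^4 - 12*x^3 + 9*x^2) dx. Term by term:
    ∫_0^3 9*x^6 dx = 19683/7;  ∫_0^3 -12*x^5 dx = -1458;  ∫_0^3 22*x^4 dx = 5346/5;
    ∫_0^3 -12*x^3 dx = -243;  ∫_0^3 9*x^2 dx = 81.
  Sum: 19683/7 − 1458 + 5346/5 − 243 + 81 = 79137/35.
  ∫_0^3 u'(x)^2 dx = ∫_0^3 (81*x^4 - 72*x^3 + 70*x^2 - 24*x + 9) dx. Term by term:
    ∫_0^3 81*x^4 dx = 19683/5;  ∫_0^3 -72*x^3 dx = -1458;  ∫_0^3 70*x^2 dx = 630;
    ∫_0^3 -24*x dx = -108;  ∫_0^3 9 dx = 27.
  Sum: 19683/5 − 1458 + 630 − 108 + 27 = 15138/5.
Adding: ||u||_{H^1}^2 = 79137/35 + 15138/5 = 185103/35.


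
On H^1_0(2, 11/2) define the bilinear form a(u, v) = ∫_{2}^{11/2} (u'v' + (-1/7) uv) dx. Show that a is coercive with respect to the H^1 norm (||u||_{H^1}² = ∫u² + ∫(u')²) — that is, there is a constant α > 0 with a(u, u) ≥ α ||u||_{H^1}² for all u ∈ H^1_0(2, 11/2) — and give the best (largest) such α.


α = (-7 + 4*π^2)/(4*π^2 + 49)

Coercivity of a(·,·) on H^1_0(2, 11/2) means a(u, u) ≥ α ||u||_{H^1}² for every u ∈ H^1_0.
The interval has length L = 7/2, and Poincaré/coercivity depend only on L. Here a(u, u) = ∫(u')² + (-1/7)·∫u².
Here c = -1/7 < 0 with |c| < (π/L)² = 4*π^2/49, so coercivity still holds. The condition a(u,u) ≥ α||u||_{H^1}² reads (1−α)∫(u')² ≥ (α−c)∫u². Any admissible α is ≤ 1 (rapidly oscillating u have ∫u²/∫(u')² → 0), and α = 1 would force 0 ≥ (1−c)∫u², impossible since c < 1; so 1−α > 0. By the sharp Poincaré inequality on H^1_0 of an interval of length L, ∫(u')² ≥ (π/L)²∫u² with equality for the first sine mode sin(π(x−x₀)/L) (x₀ the left endpoint), so the inequality holds for all u iff (1−α)(π/L)² ≥ α − c, i.e. α ≤ ((π/L)² + c)/((π/L)² + 1) = (1 + c(L/π)²)/(1 + (L/π)²). (Direct route, valid since c ≤ 0: Poincaré gives c∫u² ≥ c(L/π)²∫(u')², so a(u,u) ≥ (1 + c(L/π)²)∫(u')², while ||u||_{H^1}² ≤ (1 + (L/π)²)∫(u')²; dividing yields the same α.) With (π/L)² = 4*π^2/49 and c = -1/7, the largest admissible constant is α = ((π/L)² + c)/((π/L)² + 1).
Simplifying, α = (-7 + 4*π^2)/(4*π^2 + 49).


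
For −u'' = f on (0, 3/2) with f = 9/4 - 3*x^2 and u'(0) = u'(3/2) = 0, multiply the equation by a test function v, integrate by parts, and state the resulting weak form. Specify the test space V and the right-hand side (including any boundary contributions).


V = H^1(0, 3/2) (no boundary constraint on v; u is determined up to an additive constant); weak form: ∫_0^3/2 u'v' dx = ∫_0^3/2 (9/4 - 3*x^2) v dx for all v ∈ V.

Multiply both sides by a test function v and integrate from 0 to 3/2:
  ∫_0^3/2 −u''(x) v(x) dx = ∫_0^3/2 f(x) v(x) dx.
Integrate the LHS by parts once:
  ∫_0^3/2 −u'' v dx = −[u'(x) v(x)]_0^3/2 + ∫_0^3/2 u'(x) v'(x) dx.
Thus ∫_0^3/2 u'(x) v'(x) dx = ∫_0^3/2 f(x) v(x) dx + [u'(x) v(x)]_0^3/2.
Choose V so that boundary terms are either known or forced to vanish.
u has homogeneous Neumann: u'(0) = u'(3/2) = 0. So [u' v]_0^3/2 = 0·v(3/2) − 0·v(0) = 0 for any v; take V = H^1(0, 3/2).
Weak formulation: find u (satisfying any essential BC) such that ∫_0^3/2 u'(x) v'(x) dx = ∫_0^3/2 f v dx for all v ∈ V (homogeneous Neumann, so boundary terms vanish).
Substituting f(x) = 9/4 - 3*x^2, the right-hand side is ∫_0^3/2 (9/4 - 3*x^2) v dx.
Compatibility check (pure Neumann): taking v ≡ 1 ∈ V gives 0 = ∫_0^3/2 f dx + (0) − (0), i.e. ∫_0^3/2 f dx must equal u'(0) − u'(3/2) = 0. Indeed ∫_0^3/2 (9/4 - 3*x^2) dx = 0, so the data are compatible. The solution is then unique only up to an additive constant (fix it e.g. by requiring ∫_0^3/2 u dx = 0).


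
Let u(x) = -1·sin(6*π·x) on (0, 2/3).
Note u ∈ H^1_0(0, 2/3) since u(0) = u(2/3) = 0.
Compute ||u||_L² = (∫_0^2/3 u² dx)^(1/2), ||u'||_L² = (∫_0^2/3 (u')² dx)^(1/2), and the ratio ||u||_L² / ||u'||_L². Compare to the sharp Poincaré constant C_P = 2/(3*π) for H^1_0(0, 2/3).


||u||_L² / ||u'||_L² = 1/(6*π) < C_P = 2/(3*π).

u(x) = -1·sin(6*π·x), so u'(x) = -6*π*cos(6*π*x).
Writing u(x) = A·sin(kπx/L) with A = -1 and k = 4, use ∫_0^L sin²(kπx/L) dx = L/2 and ∫_0^L cos²(kπx/L) dx = L/2.
u² = 1·sin²(6*π·x) and (u')² = 36*π^2·cos²(6*π·x), and each of sin², cos² integrates to L/2 = 1/3 over (0, 2/3).
∫_0^2/3 u² dx = 1/3, so ||u||_L² = sqrt(3)/3.
∫_0^2/3 (u')² dx = 12*π^2, so ||u'||_L² = 2*sqrt(3)*π.
Ratio ||u||_L² / ||u'||_L² = 1/(6*π).
Sharp Poincaré constant on H^1_0(0, 2/3) is C_P = L/π = 2/(3*π), achieved by sin(3*π/2·x).
This is the k = 4 harmonic; the ratio L/(kπ) is strictly less than C_P = L/π, consistent with the sharp inequality ||u||_L² ≤ C_P ||u'||_L².


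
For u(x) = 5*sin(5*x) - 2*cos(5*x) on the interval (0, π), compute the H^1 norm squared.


||u||_{H^1(0,π)}^2 = 377*π

u'(x) = 10*sin(5*x) + 25*cos(5*x).
Expand u² and (u')² and integrate term by term on (0, π), using: for integers n ≥ 1, ∫_0^π sin²(nx) dx = ∫_0^π cos²(nx) dx = π/2; for n ≠ n', ∫_0^π sin(nx)sin(n'x) dx = ∫_0^π cos(nx)cos(n'x) dx = 0; and by product-to-sum, ∫_0^π sin(nx)cos(n'x) dx = ½∫_0^π [sin((n+n')x) + sin((n−n')x)] dx, which is 0 when n+n' is even and 2n/(n²−n'²) when n+n' is odd (it need not vanish on (0, π)).
  u² squared terms: (-2)²·∫cos(5x)² dx = 4·π/2 = 2*π;  (5)²·∫sin(5x)² dx = 25·π/2 = 25*π/2.
  u² cross terms: 2·(-2)·(5)·∫cos(5x)·sin(5x) dx = -20·(0) = 0.
  So ∫_0^π u² dx = 2*π + 25*π/2 + 0 = 29*π/2.
  (u')² squared terms: (10)²·∫sin(5x)² dx = 100·π/2 = 50*π;  (25)²·∫cos(5x)² dx = 625·π/2 = 625*π/2.
  (u')² cross terms: 2·(10)·(25)·∫sin(5x)·cos(5x) dx = 500·(0) = 0.
  So ∫_0^π (u')² dx = 50*π + 625*π/2 + 0 = 725*π/2.
||u||_{H^1}^2 = (29*π/2) + (725*π/2) = 377*π.


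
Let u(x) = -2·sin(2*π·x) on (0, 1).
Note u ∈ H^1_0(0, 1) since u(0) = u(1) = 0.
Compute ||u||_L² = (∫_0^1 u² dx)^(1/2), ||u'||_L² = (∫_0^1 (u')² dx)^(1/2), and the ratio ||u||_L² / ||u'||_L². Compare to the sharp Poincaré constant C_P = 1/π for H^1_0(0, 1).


||u||_L² / ||u'||_L² = 1/(2*π) < C_P = 1/π.

u(x) = -2·sin(2*π·x), so u'(x) = -4*π*cos(2*π*x).
Writing u(x) = A·sin(kπx/L) with A = -2 and k = 2, use ∫_0^L sin²(kπx/L) dx = L/2 and ∫_0^L cos²(kπx/L) dx = L/2.
u² = 4·sin²(2*π·x) and (u')² = 16*π^2·cos²(2*π·x), and each of sin², cos² integrates to L/2 = 1/2 over (0, 1).
∫_0^1 u² dx = 2, so ||u||_L² = sqrt(2).
∫_0^1 (u')² dx = 8*π^2, so ||u'||_L² = 2*sqrt(2)*π.
Ratio ||u||_L² / ||u'||_L² = 1/(2*π).
Sharp Poincaré constant on H^1_0(0, 1) is C_P = L/π = 1/π, achieved by sin(π·x).
This is the k = 2 harmonic; the ratio L/(kπ) is strictly less than C_P = L/π, consistent with the sharp inequality ||u||_L² ≤ C_P ||u'||_L².


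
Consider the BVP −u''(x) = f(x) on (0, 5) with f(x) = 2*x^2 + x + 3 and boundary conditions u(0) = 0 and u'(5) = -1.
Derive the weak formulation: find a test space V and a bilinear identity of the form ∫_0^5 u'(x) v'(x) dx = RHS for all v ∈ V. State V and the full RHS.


V = {v ∈ H^1(0, 5) : v(0) = 0} (test functions vanish at x = 0 where u is specified); weak form: ∫_0^5 u'v' dx = ∫_0^5 (2*x^2 + x + 3) v dx − v(5) for all v ∈ V.

Multiply both sides by a test function v and integrate from 0 to 5:
  ∫_0^5 −u''(x) v(x) dx = ∫_0^5 f(x) v(x) dx.
Integrate the LHS by parts once:
  ∫_0^5 −u'' v dx = −[u'(x) v(x)]_0^5 + ∫_0^5 u'(x) v'(x) dx.
Thus ∫_0^5 u'(x) v'(x) dx = ∫_0^5 f(x) v(x) dx + [u'(x) v(x)]_0^5.
Choose V so that boundary terms are either known or forced to vanish.
Mixed BC: u(0) = 0 (Dirichlet) and u'(5) = -1 (Neumann). Define V = {v ∈ H^1(0, 5) : v(0) = 0}. Then [u' v]_0^5 = u'(5)·v(5) − u'(0)·0 = − v(5).
Weak formulation: find u (satisfying any essential BC) such that ∫_0^5 u'(x) v'(x) dx = ∫_0^5 f v dx − v(5) for all v ∈ V (Dirichlet at 0 absorbed into V; Neumann datum at x = 5 contributes the boundary term).
Substituting f(x) = 2*x^2 + x + 3, the right-hand side is ∫_0^5 (2*x^2 + x + 3) v dx − v(5).
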